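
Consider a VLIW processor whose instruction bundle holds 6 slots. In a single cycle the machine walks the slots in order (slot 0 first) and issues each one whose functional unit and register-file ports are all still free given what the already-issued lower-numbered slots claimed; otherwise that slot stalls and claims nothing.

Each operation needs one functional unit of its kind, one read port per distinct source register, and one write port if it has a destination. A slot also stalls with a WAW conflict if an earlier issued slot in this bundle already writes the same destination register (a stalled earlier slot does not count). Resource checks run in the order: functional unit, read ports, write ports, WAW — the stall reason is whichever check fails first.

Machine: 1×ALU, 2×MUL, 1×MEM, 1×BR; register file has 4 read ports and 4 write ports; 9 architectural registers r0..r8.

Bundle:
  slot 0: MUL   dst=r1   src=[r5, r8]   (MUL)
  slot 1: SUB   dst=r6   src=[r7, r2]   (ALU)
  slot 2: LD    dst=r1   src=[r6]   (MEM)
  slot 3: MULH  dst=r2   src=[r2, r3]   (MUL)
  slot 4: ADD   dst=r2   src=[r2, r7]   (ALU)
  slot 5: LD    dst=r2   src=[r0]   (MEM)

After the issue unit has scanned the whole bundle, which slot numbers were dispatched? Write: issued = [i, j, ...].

issued = [0, 1]

#0 MUL src=r5,r8 dispatched  <A:1 Mu:1 Ld:1 B:1 rd:2 wr:3>
#1 ALU src=r7,r2 dispatched  <A:0 Mu:1 Ld:1 B:1 rd:0 wr:2>
#2 MEM src=r6 held:RD_PORT  <A:0 Mu:1 Ld:1 B:1 rd:0 wr:2>
#3 MUL src=r2,r3 held:RD_PORT  <A:0 Mu:1 Ld:1 B:1 rd:0 wr:2>
#4 ALU src=r2,r7 held:FU  <A:0 Mu:1 Ld:1 B:1 rd:0 wr:2>
#5 MEM src=r0 held:RD_PORT  <A:0 Mu:1 Ld:1 B:1 rd:0 wr:2>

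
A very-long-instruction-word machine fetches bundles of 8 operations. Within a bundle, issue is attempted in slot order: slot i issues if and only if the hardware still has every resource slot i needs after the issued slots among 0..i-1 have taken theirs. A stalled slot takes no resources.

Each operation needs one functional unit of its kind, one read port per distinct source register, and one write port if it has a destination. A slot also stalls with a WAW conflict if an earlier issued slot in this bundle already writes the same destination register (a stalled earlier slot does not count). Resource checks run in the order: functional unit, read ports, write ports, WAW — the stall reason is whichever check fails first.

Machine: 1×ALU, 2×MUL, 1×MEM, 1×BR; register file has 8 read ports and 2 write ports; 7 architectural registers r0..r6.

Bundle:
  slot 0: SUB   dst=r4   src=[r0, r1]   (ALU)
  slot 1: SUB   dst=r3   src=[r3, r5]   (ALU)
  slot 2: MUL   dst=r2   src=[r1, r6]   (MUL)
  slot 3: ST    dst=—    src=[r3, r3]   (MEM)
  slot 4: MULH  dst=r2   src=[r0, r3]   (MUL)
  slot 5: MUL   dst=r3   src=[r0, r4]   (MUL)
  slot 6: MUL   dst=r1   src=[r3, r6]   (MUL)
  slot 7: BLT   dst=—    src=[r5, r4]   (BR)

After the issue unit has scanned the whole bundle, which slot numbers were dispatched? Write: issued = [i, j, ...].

#0 ALU src=r0,r1 dispatched  <A:0 Mu:2 Ld:1 B:1 rd:6 wr:1>
#1 ALU src=r3,r5 held:FU  <A:0 Mu:2 Ld:1 B:1 rd:6 wr:1>
#2 MUL src=r1,r6 dispatched  <A:0 Mu:1 Ld:1 B:1 rd:4 wr:0>
#3 MEM src=r3,r3 dispatched  <A:0 Mu:1 Ld:0 B:1 rd:3 wr:0>
#4 MUL src=r0,r3 held:WR_PORT  <A:0 Mu:1 Ld:0 B:1 rd:3 wr:0>
#5 MUL src=r0,r4 held:WR_PORT  <A:0 Mu:1 Ld:0 B:1 rd:3 wr:0>
#6 MUL src=r3,r6 held:WR_PORT  <A:0 Mu:1 Ld:0 B:1 rd:3 wr:0>
#7 BR src=r5,r4 dispatched  <A:0 Mu:1 Ld:0 B:0 rd:1 wr:0>

issued = [0, 2, 3, 7]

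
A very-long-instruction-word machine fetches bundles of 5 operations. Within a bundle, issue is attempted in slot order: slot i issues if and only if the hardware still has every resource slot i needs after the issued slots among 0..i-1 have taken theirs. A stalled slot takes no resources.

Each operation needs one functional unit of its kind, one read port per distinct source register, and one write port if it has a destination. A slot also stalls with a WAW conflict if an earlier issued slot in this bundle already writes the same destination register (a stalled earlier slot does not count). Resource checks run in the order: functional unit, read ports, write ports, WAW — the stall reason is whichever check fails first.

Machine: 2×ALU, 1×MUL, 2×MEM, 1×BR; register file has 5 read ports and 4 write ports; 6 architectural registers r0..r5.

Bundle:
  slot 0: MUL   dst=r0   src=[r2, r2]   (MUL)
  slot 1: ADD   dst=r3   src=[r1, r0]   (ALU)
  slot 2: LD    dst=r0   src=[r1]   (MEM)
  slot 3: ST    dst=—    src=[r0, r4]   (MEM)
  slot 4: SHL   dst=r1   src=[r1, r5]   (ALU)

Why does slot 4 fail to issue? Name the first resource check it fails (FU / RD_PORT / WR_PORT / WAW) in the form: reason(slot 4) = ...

(0) want 1×MUL +1rd +1wr — yes → AL2|MU0|ME2|BR1|rd4|wr3
(1) want 1×ALU +2rd +1wr — yes → AL1|MU0|ME2|BR1|rd2|wr2
(2) want 1×MEM +1rd +1wr — WAW → AL1|MU0|ME2|BR1|rd2|wr2
(3) want 1×MEM +2rd +0wr — yes → AL1|MU0|ME1|BR1|rd0|wr2
(4) want 1×ALU +2rd +1wr — RD_PORT → AL1|MU0|ME1|BR1|rd0|wr2

reason(slot 4) = RD_PORT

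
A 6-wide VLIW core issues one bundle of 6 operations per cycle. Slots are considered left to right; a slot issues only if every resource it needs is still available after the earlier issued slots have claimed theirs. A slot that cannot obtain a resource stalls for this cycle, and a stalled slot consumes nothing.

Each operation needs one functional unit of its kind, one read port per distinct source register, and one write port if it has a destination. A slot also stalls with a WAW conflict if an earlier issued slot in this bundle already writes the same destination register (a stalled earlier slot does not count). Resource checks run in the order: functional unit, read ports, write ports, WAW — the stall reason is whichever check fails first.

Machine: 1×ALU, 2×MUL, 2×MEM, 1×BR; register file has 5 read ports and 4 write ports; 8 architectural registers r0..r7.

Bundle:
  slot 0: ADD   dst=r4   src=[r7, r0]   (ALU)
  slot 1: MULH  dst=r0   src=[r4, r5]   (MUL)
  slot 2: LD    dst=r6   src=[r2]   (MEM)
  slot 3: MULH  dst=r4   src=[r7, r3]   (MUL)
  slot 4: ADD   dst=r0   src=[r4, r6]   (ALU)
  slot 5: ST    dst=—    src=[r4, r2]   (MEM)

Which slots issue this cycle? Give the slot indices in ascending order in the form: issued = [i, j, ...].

slot 0 (ALU): ISSUE — free A0,Mu2,Ld2,B1 rp3 wp3
slot 1 (MUL): ISSUE — free A0,Mu1,Ld2,B1 rp1 wp2
slot 2 (MEM): ISSUE — free A0,Mu1,Ld1,B1 rp0 wp1
slot 3 (MUL): stall RD_PORT — free A0,Mu1,Ld1,B1 rp0 wp1
slot 4 (ALU): stall FU — free A0,Mu1,Ld1,B1 rp0 wp1
slot 5 (MEM): stall RD_PORT — free A0,Mu1,Ld1,B1 rp0 wp1

issued = [0, 1, 2]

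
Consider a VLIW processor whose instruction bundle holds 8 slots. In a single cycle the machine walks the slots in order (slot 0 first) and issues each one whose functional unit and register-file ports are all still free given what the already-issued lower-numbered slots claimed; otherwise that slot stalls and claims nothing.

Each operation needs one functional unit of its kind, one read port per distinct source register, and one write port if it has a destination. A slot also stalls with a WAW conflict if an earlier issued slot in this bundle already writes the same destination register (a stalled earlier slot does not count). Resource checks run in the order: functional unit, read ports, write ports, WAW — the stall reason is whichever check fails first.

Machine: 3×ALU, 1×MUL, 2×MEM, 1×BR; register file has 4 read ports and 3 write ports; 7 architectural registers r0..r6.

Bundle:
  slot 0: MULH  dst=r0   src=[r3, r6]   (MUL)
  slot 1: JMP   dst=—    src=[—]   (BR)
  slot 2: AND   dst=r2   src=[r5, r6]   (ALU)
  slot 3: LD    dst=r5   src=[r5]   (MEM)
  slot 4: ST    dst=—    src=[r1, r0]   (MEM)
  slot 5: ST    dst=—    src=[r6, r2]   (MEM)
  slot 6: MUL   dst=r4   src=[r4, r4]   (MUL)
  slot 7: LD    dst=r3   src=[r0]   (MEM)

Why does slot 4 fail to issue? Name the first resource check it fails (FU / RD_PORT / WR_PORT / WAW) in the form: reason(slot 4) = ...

reason(slot 4) = RD_PORT

(0) want 1×MUL +2rd +1wr — yes → AL3|MU0|ME2|BR1|rd2|wr2
(1) want 1×BR +0rd +0wr — yes → AL3|MU0|ME2|BR0|rd2|wr2
(2) want 1×ALU +2rd +1wr — yes → AL2|MU0|ME2|BR0|rd0|wr1
(3) want 1×MEM +1rd +1wr — RD_PORT → AL2|MU0|ME2|BR0|rd0|wr1
(4) want 1×MEM +2rd +0wr — RD_PORT → AL2|MU0|ME2|BR0|rd0|wr1
(5) want 1×MEM +2rd +0wr — RD_PORT → AL2|MU0|ME2|BR0|rd0|wr1
(6) want 1×MUL +1rd +1wr — FU → AL2|MU0|ME2|BR0|rd0|wr1
(7) want 1×MEM +1rd +1wr — RD_PORT → AL2|MU0|ME2|BR0|rd0|wr1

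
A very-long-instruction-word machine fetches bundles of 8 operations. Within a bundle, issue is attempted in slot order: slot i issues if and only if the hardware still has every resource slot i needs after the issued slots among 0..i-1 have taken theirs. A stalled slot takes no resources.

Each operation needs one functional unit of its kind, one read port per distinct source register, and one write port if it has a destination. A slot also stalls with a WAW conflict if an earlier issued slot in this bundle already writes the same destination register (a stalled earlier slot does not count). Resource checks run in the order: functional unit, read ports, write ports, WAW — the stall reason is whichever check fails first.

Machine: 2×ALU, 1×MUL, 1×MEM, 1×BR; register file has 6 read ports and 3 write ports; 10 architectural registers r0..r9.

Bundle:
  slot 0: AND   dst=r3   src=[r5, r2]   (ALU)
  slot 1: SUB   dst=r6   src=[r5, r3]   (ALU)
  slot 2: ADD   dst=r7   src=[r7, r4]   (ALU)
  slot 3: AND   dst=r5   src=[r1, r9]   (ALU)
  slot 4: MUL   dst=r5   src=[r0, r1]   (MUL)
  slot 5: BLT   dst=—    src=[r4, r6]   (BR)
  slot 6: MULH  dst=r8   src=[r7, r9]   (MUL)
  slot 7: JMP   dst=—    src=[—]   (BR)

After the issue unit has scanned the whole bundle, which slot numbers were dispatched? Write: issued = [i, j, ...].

issued = [0, 1, 4, 7]

[0] ALU needs rd=2 wr=1: ok; after: ALU=1 MUL=1 MEM=1 BR=1, R=4, W=2
[1] ALU needs rd=2 wr=1: ok; after: ALU=0 MUL=1 MEM=1 BR=1, R=2, W=1
[2] ALU needs rd=2 wr=1: FU; after: ALU=0 MUL=1 MEM=1 BR=1, R=2, W=1
[3] ALU needs rd=2 wr=1: FU; after: ALU=0 MUL=1 MEM=1 BR=1, R=2, W=1
[4] MUL needs rd=2 wr=1: ok; after: ALU=0 MUL=0 MEM=1 BR=1, R=0, W=0
[5] BR needs rd=2 wr=0: RD_PORT; after: ALU=0 MUL=0 MEM=1 BR=1, R=0, W=0
[6] MUL needs rd=2 wr=1: FU; after: ALU=0 MUL=0 MEM=1 BR=1, R=0, W=0
[7] BR needs rd=0 wr=0: ok; after: ALU=0 MUL=0 MEM=1 BR=0, R=0, W=0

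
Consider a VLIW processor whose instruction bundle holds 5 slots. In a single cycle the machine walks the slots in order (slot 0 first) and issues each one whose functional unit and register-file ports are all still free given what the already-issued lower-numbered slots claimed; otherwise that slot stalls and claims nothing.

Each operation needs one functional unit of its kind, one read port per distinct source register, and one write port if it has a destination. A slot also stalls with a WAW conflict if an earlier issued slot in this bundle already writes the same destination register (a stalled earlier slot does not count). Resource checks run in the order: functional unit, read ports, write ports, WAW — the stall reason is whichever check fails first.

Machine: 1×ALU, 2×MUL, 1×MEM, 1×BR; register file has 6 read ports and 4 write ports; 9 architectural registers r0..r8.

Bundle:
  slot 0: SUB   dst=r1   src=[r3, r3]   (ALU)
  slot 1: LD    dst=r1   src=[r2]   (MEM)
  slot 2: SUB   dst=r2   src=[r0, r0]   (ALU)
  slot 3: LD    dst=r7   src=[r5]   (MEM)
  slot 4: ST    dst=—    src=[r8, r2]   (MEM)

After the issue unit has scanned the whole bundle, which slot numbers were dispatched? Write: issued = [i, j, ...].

issued = [0, 3]

(0) want 1×ALU +1rd +1wr — yes → AL0|MU2|ME1|BR1|rd5|wr3
(1) want 1×MEM +1rd +1wr — WAW → AL0|MU2|ME1|BR1|rd5|wr3
(2) want 1×ALU +1rd +1wr — FU → AL0|MU2|ME1|BR1|rd5|wr3
(3) want 1×MEM +1rd +1wr — yes → AL0|MU2|ME0|BR1|rd4|wr2
(4) want 1×MEM +2rd +0wr — FU → AL0|MU2|ME0|BR1|rd4|wr2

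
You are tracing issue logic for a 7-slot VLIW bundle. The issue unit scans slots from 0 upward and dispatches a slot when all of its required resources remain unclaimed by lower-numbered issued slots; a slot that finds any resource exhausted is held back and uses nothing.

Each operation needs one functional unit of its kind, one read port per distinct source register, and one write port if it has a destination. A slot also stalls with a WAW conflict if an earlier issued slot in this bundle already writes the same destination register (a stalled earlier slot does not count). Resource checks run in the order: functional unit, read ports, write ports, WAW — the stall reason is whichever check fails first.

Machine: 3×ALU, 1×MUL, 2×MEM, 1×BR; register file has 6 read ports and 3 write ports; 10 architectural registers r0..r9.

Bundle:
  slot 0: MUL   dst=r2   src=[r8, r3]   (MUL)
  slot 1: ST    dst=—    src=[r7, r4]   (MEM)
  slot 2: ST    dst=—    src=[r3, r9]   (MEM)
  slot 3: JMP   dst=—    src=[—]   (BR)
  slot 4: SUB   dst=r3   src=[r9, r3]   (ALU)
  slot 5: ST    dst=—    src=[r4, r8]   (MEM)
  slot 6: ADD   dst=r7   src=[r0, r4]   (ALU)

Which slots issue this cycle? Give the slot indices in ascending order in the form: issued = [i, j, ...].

#0 MUL src=r8,r3 dispatched  <A:3 Mu:0 Ld:2 B:1 rd:4 wr:2>
#1 MEM src=r7,r4 dispatched  <A:3 Mu:0 Ld:1 B:1 rd:2 wr:2>
#2 MEM src=r3,r9 dispatched  <A:3 Mu:0 Ld:0 B:1 rd:0 wr:2>
#3 BR src=- dispatched  <A:3 Mu:0 Ld:0 B:0 rd:0 wr:2>
#4 ALU src=r9,r3 held:RD_PORT  <A:3 Mu:0 Ld:0 B:0 rd:0 wr:2>
#5 MEM src=r4,r8 held:FU  <A:3 Mu:0 Ld:0 B:0 rd:0 wr:2>
#6 ALU src=r0,r4 held:RD_PORT  <A:3 Mu:0 Ld:0 B:0 rd:0 wr:2>

issued = [0, 1, 2, 3]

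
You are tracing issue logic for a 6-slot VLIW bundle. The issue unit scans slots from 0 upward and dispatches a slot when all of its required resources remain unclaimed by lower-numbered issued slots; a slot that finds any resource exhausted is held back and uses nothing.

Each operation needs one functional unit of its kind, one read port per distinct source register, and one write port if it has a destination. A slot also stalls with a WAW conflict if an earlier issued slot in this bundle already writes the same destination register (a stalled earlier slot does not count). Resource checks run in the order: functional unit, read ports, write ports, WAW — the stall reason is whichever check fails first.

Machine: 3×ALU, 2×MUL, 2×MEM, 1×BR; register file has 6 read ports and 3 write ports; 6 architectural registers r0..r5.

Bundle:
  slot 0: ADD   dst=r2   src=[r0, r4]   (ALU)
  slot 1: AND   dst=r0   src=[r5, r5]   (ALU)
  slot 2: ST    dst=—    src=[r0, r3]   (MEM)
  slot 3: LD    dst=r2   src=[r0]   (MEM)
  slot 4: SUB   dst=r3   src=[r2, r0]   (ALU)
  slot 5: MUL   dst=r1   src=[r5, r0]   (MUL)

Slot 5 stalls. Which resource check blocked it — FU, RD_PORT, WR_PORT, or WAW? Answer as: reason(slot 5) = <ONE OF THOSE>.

(0) want 1×ALU +2rd +1wr — yes → AL2|MU2|ME2|BR1|rd4|wr2
(1) want 1×ALU +1rd +1wr — yes → AL1|MU2|ME2|BR1|rd3|wr1
(2) want 1×MEM +2rd +0wr — yes → AL1|MU2|ME1|BR1|rd1|wr1
(3) want 1×MEM +1rd +1wr — WAW → AL1|MU2|ME1|BR1|rd1|wr1
(4) want 1×ALU +2rd +1wr — RD_PORT → AL1|MU2|ME1|BR1|rd1|wr1
(5) want 1×MUL +2rd +1wr — RD_PORT → AL1|MU2|ME1|BR1|rd1|wr1

reason(slot 5) = RD_PORT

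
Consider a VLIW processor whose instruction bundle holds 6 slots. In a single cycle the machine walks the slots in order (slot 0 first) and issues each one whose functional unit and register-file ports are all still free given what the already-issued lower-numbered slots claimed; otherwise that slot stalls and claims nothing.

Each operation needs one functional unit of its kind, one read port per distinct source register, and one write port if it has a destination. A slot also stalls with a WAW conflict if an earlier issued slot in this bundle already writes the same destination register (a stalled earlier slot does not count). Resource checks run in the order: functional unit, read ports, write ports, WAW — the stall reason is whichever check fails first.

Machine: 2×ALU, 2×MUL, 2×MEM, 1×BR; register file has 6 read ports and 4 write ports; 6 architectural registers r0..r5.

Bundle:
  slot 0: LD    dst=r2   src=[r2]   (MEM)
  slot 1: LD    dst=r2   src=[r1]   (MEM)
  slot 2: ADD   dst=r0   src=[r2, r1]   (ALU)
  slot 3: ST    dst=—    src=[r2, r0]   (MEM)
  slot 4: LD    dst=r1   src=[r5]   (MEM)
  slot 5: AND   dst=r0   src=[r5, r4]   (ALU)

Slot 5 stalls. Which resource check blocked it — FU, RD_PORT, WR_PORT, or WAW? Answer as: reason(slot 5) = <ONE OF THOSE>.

reason(slot 5) = RD_PORT

[0] MEM needs rd=1 wr=1: ok; after: ALU=2 MUL=2 MEM=1 BR=1, R=5, W=3
[1] MEM needs rd=1 wr=1: WAW; after: ALU=2 MUL=2 MEM=1 BR=1, R=5, W=3
[2] ALU needs rd=2 wr=1: ok; after: ALU=1 MUL=2 MEM=1 BR=1, R=3, W=2
[3] MEM needs rd=2 wr=0: ok; after: ALU=1 MUL=2 MEM=0 BR=1, R=1, W=2
[4] MEM needs rd=1 wr=1: FU; after: ALU=1 MUL=2 MEM=0 BR=1, R=1, W=2
[5] ALU needs rd=2 wr=1: RD_PORT; after: ALU=1 MUL=2 MEM=0 BR=1, R=1, W=2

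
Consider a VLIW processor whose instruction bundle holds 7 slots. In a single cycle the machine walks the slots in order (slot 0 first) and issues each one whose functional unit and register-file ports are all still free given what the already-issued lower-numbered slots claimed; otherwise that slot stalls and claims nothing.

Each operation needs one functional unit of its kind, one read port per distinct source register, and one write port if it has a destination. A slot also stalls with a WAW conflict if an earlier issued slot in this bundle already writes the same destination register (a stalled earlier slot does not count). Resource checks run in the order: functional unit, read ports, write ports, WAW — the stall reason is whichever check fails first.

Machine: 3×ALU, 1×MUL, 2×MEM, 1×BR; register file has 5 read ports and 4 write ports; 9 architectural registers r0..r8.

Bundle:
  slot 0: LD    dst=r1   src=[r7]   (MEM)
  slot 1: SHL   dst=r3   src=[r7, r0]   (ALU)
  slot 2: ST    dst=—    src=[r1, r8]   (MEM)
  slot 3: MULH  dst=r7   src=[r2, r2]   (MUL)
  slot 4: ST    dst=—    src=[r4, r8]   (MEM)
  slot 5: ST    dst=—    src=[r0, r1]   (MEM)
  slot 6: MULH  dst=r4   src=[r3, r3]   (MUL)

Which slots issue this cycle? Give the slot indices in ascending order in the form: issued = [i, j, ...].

(0) want 1×MEM +1rd +1wr — yes → AL3|MU1|ME1|BR1|rd4|wr3
(1) want 1×ALU +2rd +1wr — yes → AL2|MU1|ME1|BR1|rd2|wr2
(2) want 1×MEM +2rd +0wr — yes → AL2|MU1|ME0|BR1|rd0|wr2
(3) want 1×MUL +1rd +1wr — RD_PORT → AL2|MU1|ME0|BR1|rd0|wr2
(4) want 1×MEM +2rd +0wr — FU → AL2|MU1|ME0|BR1|rd0|wr2
(5) want 1×MEM +2rd +0wr — FU → AL2|MU1|ME0|BR1|rd0|wr2
(6) want 1×MUL +1rd +1wr — RD_PORT → AL2|MU1|ME0|BR1|rd0|wr2

issued = [0, 1, 2]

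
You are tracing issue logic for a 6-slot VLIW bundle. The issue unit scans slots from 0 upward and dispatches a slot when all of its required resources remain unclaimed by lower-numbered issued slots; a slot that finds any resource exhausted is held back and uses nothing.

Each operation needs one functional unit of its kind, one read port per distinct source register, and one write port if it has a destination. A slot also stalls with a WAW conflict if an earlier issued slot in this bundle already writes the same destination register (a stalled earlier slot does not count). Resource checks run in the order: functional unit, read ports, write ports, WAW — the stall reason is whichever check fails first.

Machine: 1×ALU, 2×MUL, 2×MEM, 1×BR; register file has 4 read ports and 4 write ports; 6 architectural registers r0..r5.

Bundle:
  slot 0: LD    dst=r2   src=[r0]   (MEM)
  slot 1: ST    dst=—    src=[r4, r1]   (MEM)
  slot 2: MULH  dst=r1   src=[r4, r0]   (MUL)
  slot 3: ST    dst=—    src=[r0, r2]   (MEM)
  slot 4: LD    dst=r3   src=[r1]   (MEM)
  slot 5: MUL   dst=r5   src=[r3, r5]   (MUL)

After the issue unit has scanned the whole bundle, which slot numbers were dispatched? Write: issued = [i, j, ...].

(0) want 1×MEM +1rd +1wr — yes → AL1|MU2|ME1|BR1|rd3|wr3
(1) want 1×MEM +2rd +0wr — yes → AL1|MU2|ME0|BR1|rd1|wr3
(2) want 1×MUL +2rd +1wr — RD_PORT → AL1|MU2|ME0|BR1|rd1|wr3
(3) want 1×MEM +2rd +0wr — FU → AL1|MU2|ME0|BR1|rd1|wr3
(4) want 1×MEM +1rd +1wr — FU → AL1|MU2|ME0|BR1|rd1|wr3
(5) want 1×MUL +2rd +1wr — RD_PORT → AL1|MU2|ME0|BR1|rd1|wr3

issued = [0, 1]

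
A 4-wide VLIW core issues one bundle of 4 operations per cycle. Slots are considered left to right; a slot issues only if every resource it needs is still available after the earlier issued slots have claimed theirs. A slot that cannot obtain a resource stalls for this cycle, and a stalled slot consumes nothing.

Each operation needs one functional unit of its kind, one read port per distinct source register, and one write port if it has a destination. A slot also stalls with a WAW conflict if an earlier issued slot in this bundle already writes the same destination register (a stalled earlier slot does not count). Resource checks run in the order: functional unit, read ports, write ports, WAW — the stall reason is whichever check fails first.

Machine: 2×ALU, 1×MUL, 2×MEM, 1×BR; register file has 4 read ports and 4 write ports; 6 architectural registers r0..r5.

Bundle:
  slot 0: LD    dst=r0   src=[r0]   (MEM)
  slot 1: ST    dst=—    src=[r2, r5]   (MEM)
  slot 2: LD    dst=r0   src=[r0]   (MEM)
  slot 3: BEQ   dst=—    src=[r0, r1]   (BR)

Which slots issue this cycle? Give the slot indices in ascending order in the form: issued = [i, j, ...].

slot 0 (MEM): ISSUE — free A2,Mu1,Ld1,B1 rp3 wp3
slot 1 (MEM): ISSUE — free A2,Mu1,Ld0,B1 rp1 wp3
slot 2 (MEM): stall FU — free A2,Mu1,Ld0,B1 rp1 wp3
slot 3 (BR): stall RD_PORT — free A2,Mu1,Ld0,B1 rp1 wp3

issued = [0, 1]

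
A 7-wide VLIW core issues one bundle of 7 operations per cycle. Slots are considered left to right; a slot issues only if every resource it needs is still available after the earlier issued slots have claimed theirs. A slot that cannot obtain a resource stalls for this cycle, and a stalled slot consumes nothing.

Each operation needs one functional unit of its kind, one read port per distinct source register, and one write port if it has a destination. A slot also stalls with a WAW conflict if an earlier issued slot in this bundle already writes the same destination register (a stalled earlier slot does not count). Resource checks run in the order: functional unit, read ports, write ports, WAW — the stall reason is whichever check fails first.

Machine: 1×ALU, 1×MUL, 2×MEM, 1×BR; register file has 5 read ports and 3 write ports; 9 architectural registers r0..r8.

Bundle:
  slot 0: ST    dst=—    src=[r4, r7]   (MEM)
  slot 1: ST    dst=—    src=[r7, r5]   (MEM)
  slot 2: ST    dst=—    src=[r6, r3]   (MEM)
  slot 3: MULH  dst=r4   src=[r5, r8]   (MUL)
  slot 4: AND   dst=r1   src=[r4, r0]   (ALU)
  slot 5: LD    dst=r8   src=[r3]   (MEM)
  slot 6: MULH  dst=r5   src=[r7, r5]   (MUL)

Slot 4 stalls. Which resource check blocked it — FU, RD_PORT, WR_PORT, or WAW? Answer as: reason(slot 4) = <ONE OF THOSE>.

reason(slot 4) = RD_PORT

[0] MEM needs rd=2 wr=0: ok; after: ALU=1 MUL=1 MEM=1 BR=1, R=3, W=3
[1] MEM needs rd=2 wr=0: ok; after: ALU=1 MUL=1 MEM=0 BR=1, R=1, W=3
[2] MEM needs rd=2 wr=0: FU; after: ALU=1 MUL=1 MEM=0 BR=1, R=1, W=3
[3] MUL needs rd=2 wr=1: RD_PORT; after: ALU=1 MUL=1 MEM=0 BR=1, R=1, W=3
[4] ALU needs rd=2 wr=1: RD_PORT; after: ALU=1 MUL=1 MEM=0 BR=1, R=1, W=3
[5] MEM needs rd=1 wr=1: FU; after: ALU=1 MUL=1 MEM=0 BR=1, R=1, W=3
[6] MUL needs rd=2 wr=1: RD_PORT; after: ALU=1 MUL=1 MEM=0 BR=1, R=1, W=3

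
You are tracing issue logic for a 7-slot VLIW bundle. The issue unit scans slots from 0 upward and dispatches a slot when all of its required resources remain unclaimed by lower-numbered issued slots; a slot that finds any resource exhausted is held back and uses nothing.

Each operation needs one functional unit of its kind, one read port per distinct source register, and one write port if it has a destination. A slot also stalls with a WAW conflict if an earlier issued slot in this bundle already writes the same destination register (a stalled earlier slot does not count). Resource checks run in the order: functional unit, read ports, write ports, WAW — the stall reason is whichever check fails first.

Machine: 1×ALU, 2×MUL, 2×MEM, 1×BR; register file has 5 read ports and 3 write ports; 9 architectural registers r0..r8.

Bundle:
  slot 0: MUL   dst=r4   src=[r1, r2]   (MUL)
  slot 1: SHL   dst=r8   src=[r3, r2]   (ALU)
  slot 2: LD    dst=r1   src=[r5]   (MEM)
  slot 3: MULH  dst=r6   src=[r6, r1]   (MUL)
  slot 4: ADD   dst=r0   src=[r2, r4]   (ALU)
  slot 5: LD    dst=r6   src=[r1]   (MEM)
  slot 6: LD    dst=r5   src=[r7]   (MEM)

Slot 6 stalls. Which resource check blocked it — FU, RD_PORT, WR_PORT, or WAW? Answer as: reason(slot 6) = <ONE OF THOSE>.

reason(slot 6) = RD_PORT

[0] MUL needs rd=2 wr=1: ok; after: ALU=1 MUL=1 MEM=2 BR=1, R=3, W=2
[1] ALU needs rd=2 wr=1: ok; after: ALU=0 MUL=1 MEM=2 BR=1, R=1, W=1
[2] MEM needs rd=1 wr=1: ok; after: ALU=0 MUL=1 MEM=1 BR=1, R=0, W=0
[3] MUL needs rd=2 wr=1: RD_PORT; after: ALU=0 MUL=1 MEM=1 BR=1, R=0, W=0
[4] ALU needs rd=2 wr=1: FU; after: ALU=0 MUL=1 MEM=1 BR=1, R=0, W=0
[5] MEM needs rd=1 wr=1: RD_PORT; after: ALU=0 MUL=1 MEM=1 BR=1, R=0, W=0
[6] MEM needs rd=1 wr=1: RD_PORT; after: ALU=0 MUL=1 MEM=1 BR=1, R=0, W=0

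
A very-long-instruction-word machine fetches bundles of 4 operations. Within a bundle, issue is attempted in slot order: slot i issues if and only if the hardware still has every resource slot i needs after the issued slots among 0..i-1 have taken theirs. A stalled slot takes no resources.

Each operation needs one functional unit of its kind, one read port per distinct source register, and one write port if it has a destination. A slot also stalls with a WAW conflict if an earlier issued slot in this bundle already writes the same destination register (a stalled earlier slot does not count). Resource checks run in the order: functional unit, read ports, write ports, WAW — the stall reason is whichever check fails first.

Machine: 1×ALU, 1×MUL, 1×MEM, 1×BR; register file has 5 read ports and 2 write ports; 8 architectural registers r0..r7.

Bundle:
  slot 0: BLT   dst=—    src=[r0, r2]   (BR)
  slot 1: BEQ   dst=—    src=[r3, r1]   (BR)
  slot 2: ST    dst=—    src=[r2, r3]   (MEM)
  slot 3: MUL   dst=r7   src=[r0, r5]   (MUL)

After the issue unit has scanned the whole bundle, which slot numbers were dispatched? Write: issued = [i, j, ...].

issued = [0, 2]

(0) want 1×BR +2rd +0wr — yes → AL1|MU1|ME1|BR0|rd3|wr2
(1) want 1×BR +2rd +0wr — FU → AL1|MU1|ME1|BR0|rd3|wr2
(2) want 1×MEM +2rd +0wr — yes → AL1|MU1|ME0|BR0|rd1|wr2
(3) want 1×MUL +2rd +1wr — RD_PORT → AL1|MU1|ME0|BR0|rd1|wr2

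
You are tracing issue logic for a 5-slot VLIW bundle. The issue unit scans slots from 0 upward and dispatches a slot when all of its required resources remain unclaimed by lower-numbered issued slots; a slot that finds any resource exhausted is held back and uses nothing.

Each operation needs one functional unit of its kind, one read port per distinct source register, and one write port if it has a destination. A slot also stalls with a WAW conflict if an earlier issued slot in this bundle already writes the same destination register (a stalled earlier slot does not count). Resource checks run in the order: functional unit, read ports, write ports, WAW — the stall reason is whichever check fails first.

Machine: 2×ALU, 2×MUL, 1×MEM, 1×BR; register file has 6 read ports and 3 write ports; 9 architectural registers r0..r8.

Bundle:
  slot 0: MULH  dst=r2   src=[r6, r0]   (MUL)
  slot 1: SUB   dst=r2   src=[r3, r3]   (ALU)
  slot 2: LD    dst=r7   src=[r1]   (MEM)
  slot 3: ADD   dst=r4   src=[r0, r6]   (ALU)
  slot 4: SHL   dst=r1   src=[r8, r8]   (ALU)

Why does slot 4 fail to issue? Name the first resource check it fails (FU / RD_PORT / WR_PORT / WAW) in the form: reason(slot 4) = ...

(0) want 1×MUL +2rd +1wr — yes → AL2|MU1|ME1|BR1|rd4|wr2
(1) want 1×ALU +1rd +1wr — WAW → AL2|MU1|ME1|BR1|rd4|wr2
(2) want 1×MEM +1rd +1wr — yes → AL2|MU1|ME0|BR1|rd3|wr1
(3) want 1×ALU +2rd +1wr — yes → AL1|MU1|ME0|BR1|rd1|wr0
(4) want 1×ALU +1rd +1wr — WR_PORT → AL1|MU1|ME0|BR1|rd1|wr0

reason(slot 4) = WR_PORT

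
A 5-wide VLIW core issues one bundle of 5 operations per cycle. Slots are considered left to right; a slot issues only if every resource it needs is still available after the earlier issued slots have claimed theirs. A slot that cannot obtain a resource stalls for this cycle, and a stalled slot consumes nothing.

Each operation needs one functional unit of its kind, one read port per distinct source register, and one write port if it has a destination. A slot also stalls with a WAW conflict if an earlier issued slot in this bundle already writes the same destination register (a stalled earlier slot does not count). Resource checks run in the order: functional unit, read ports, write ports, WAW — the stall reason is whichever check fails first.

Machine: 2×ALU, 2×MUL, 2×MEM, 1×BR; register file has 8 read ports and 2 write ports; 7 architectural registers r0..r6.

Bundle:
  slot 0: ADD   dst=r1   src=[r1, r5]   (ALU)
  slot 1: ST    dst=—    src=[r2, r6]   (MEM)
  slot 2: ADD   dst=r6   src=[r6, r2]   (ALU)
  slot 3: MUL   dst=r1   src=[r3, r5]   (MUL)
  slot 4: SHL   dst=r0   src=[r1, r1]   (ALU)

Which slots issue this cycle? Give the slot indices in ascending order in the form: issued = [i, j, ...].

issued = [0, 1, 2]

  0. ALU→r1 ⇒ go  {1A/2Mu/2Ld/1B | 6r 1w}
  1. MEM ⇒ go  {1A/2Mu/1Ld/1B | 4r 1w}
  2. ALU→r6 ⇒ go  {0A/2Mu/1Ld/1B | 2r 0w}
  3. MUL→r1 ⇒ no(WR_PORT)  {0A/2Mu/1Ld/1B | 2r 0w}
  4. ALU→r0 ⇒ no(FU)  {0A/2Mu/1Ld/1B | 2r 0w}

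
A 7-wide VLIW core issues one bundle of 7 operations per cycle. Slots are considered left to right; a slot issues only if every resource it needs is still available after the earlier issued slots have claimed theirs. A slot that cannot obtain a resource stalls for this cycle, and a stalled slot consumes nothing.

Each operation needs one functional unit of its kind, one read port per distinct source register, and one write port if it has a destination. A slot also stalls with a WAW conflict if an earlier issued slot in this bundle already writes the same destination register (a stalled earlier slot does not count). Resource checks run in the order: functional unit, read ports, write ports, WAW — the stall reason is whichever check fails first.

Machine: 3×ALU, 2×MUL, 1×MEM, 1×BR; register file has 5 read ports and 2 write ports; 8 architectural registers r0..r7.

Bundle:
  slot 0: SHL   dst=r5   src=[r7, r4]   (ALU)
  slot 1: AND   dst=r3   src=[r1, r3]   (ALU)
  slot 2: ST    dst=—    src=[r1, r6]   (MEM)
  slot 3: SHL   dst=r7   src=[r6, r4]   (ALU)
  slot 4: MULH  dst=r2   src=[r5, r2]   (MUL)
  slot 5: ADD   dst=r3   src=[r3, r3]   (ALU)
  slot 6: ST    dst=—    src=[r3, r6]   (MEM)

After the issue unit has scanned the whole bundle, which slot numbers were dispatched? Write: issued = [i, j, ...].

issued = [0, 1]

#0 ALU src=r7,r4 dispatched  <A:2 Mu:2 Ld:1 B:1 rd:3 wr:1>
#1 ALU src=r1,r3 dispatched  <A:1 Mu:2 Ld:1 B:1 rd:1 wr:0>
#2 MEM src=r1,r6 held:RD_PORT  <A:1 Mu:2 Ld:1 B:1 rd:1 wr:0>
#3 ALU src=r6,r4 held:RD_PORT  <A:1 Mu:2 Ld:1 B:1 rd:1 wr:0>
#4 MUL src=r5,r2 held:RD_PORT  <A:1 Mu:2 Ld:1 B:1 rd:1 wr:0>
#5 ALU src=r3,r3 held:WR_PORT  <A:1 Mu:2 Ld:1 B:1 rd:1 wr:0>
#6 MEM src=r3,r6 held:RD_PORT  <A:1 Mu:2 Ld:1 B:1 rd:1 wr:0>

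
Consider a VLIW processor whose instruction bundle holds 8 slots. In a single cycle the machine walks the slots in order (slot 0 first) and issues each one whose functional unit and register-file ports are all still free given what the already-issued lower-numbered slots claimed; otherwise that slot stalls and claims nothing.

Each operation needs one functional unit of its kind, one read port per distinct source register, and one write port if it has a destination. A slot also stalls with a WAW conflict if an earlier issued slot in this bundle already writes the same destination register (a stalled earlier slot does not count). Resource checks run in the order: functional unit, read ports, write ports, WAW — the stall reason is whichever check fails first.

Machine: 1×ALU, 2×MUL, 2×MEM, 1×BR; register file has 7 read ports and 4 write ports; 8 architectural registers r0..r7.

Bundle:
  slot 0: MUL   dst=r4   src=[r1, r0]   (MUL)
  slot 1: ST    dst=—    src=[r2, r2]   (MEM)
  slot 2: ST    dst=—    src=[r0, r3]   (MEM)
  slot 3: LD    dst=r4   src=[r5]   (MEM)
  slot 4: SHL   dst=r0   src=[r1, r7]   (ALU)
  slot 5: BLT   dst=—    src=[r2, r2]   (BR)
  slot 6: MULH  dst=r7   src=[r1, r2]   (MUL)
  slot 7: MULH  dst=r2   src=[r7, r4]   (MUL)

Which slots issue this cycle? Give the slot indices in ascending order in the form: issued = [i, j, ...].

issued = [0, 1, 2, 4]

(0) want 1×MUL +2rd +1wr — yes → AL1|MU1|ME2|BR1|rd5|wr3
(1) want 1×MEM +1rd +0wr — yes → AL1|MU1|ME1|BR1|rd4|wr3
(2) want 1×MEM +2rd +0wr — yes → AL1|MU1|ME0|BR1|rd2|wr3
(3) want 1×MEM +1rd +1wr — FU → AL1|MU1|ME0|BR1|rd2|wr3
(4) want 1×ALU +2rd +1wr — yes → AL0|MU1|ME0|BR1|rd0|wr2
(5) want 1×BR +1rd +0wr — RD_PORT → AL0|MU1|ME0|BR1|rd0|wr2
(6) want 1×MUL +2rd +1wr — RD_PORT → AL0|MU1|ME0|BR1|rd0|wr2
(7) want 1×MUL +2rd +1wr — RD_PORT → AL0|MU1|ME0|BR1|rd0|wr2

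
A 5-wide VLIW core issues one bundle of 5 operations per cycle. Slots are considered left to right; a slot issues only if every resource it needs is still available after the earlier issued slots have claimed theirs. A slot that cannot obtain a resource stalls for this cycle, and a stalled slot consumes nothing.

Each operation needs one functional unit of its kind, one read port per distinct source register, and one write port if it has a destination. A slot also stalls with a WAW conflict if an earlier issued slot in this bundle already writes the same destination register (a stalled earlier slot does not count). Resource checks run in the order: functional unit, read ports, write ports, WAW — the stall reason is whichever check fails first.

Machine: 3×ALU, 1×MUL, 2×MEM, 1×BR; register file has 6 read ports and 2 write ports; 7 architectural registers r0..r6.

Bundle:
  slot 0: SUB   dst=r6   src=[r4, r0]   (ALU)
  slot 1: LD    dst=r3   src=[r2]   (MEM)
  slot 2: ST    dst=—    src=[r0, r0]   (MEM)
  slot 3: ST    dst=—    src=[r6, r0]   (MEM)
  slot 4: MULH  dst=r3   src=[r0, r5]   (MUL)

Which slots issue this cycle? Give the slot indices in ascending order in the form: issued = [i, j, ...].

[0] ALU needs rd=2 wr=1: ok; after: ALU=2 MUL=1 MEM=2 BR=1, R=4, W=1
[1] MEM needs rd=1 wr=1: ok; after: ALU=2 MUL=1 MEM=1 BR=1, R=3, W=0
[2] MEM needs rd=1 wr=0: ok; after: ALU=2 MUL=1 MEM=0 BR=1, R=2, W=0
[3] MEM needs rd=2 wr=0: FU; after: ALU=2 MUL=1 MEM=0 BR=1, R=2, W=0
[4] MUL needs rd=2 wr=1: WR_PORT; after: ALU=2 MUL=1 MEM=0 BR=1, R=2, W=0

issued = [0, 1, 2]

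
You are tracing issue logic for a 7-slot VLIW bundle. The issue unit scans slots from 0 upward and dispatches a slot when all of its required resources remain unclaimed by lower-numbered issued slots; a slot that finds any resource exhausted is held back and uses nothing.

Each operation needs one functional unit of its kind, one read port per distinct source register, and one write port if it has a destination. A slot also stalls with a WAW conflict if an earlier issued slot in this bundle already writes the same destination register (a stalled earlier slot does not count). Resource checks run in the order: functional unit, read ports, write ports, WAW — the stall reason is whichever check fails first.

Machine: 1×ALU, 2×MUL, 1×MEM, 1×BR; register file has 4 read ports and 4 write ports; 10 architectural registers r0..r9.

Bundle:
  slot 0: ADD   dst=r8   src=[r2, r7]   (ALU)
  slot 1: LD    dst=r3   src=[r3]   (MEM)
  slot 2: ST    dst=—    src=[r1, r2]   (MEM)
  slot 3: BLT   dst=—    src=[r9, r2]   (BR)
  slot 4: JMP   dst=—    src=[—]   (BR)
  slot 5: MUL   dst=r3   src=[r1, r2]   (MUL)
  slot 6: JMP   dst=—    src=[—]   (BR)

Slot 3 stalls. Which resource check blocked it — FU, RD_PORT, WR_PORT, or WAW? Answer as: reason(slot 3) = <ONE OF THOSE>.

reason(slot 3) = RD_PORT

slot 0 (ALU): ISSUE — free A0,Mu2,Ld1,B1 rp2 wp3
slot 1 (MEM): ISSUE — free A0,Mu2,Ld0,B1 rp1 wp2
slot 2 (MEM): stall FU — free A0,Mu2,Ld0,B1 rp1 wp2
slot 3 (BR): stall RD_PORT — free A0,Mu2,Ld0,B1 rp1 wp2
slot 4 (BR): ISSUE — free A0,Mu2,Ld0,B0 rp1 wp2
slot 5 (MUL): stall RD_PORT — free A0,Mu2,Ld0,B0 rp1 wp2
slot 6 (BR): stall FU — free A0,Mu2,Ld0,B0 rp1 wp2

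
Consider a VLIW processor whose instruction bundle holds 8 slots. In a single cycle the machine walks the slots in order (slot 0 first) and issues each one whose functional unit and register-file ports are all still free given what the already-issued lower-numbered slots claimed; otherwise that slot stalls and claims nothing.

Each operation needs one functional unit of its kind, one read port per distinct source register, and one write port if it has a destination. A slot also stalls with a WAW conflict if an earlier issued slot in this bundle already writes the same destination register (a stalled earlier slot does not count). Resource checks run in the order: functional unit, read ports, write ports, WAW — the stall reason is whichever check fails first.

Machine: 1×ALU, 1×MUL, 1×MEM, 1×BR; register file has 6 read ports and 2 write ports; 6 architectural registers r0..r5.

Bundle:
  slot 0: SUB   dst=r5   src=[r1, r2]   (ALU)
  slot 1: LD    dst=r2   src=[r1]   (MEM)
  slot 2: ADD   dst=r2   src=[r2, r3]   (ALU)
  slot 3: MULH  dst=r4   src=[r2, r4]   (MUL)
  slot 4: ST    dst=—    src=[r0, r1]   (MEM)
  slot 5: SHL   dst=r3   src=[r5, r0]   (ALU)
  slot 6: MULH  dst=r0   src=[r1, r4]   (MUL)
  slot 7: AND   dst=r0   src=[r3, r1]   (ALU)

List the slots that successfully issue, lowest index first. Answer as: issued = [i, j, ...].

issued = [0, 1]

#0 ALU src=r1,r2 dispatched  <A:0 Mu:1 Ld:1 B:1 rd:4 wr:1>
#1 MEM src=r1 dispatched  <A:0 Mu:1 Ld:0 B:1 rd:3 wr:0>
#2 ALU src=r2,r3 held:FU  <A:0 Mu:1 Ld:0 B:1 rd:3 wr:0>
#3 MUL src=r2,r4 held:WR_PORT  <A:0 Mu:1 Ld:0 B:1 rd:3 wr:0>
#4 MEM src=r0,r1 held:FU  <A:0 Mu:1 Ld:0 B:1 rd:3 wr:0>
#5 ALU src=r5,r0 held:FU  <A:0 Mu:1 Ld:0 B:1 rd:3 wr:0>
#6 MUL src=r1,r4 held:WR_PORT  <A:0 Mu:1 Ld:0 B:1 rd:3 wr:0>
#7 ALU src=r3,r1 held:FU  <A:0 Mu:1 Ld:0 B:1 rd:3 wr:0>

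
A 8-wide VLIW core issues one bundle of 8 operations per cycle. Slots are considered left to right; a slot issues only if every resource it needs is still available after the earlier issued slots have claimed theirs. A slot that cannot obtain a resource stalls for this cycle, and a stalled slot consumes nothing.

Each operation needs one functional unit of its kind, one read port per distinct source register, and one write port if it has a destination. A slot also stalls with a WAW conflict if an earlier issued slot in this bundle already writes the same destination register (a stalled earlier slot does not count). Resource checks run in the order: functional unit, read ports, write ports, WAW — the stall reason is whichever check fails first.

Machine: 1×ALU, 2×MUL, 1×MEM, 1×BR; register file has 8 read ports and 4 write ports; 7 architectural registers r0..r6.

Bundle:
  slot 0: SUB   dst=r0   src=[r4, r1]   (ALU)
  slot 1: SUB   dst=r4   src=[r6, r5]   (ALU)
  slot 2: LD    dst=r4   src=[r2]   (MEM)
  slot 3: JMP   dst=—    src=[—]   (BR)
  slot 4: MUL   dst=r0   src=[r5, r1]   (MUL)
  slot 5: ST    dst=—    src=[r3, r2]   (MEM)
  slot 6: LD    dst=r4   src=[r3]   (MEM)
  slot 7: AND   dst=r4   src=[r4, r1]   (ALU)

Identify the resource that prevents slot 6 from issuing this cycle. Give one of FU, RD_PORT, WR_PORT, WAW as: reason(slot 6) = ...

reason(slot 6) = FU

  0. ALU→r0 ⇒ go  {0A/2Mu/1Ld/1B | 6r 3w}
  1. ALU→r4 ⇒ no(FU)  {0A/2Mu/1Ld/1B | 6r 3w}
  2. MEM→r4 ⇒ go  {0A/2Mu/0Ld/1B | 5r 2w}
  3. BR ⇒ go  {0A/2Mu/0Ld/0B | 5r 2w}
  4. MUL→r0 ⇒ no(WAW)  {0A/2Mu/0Ld/0B | 5r 2w}
  5. MEM ⇒ no(FU)  {0A/2Mu/0Ld/0B | 5r 2w}
  6. MEM→r4 ⇒ no(FU)  {0A/2Mu/0Ld/0B | 5r 2w}
  7. ALU→r4 ⇒ no(FU)  {0A/2Mu/0Ld/0B | 5r 2w}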